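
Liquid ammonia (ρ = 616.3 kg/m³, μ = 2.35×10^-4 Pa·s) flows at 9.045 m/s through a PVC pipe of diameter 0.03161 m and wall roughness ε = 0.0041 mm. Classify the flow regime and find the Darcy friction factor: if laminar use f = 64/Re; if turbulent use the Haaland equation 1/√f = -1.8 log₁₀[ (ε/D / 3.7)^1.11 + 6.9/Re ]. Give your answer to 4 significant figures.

f ≈ 0.01405

Re = ρVD/μ = 616.3·9.045·0.03161/0.000235 = 7.498e+05.
Re > 4000 → turbulent. ε/D = 4.1e-06/0.03161 = 0.00013; Haaland: 1/√f = -1.8 log₁₀[1.13e-05 + 9.2e-06] = 8.437, so f = 0.01405.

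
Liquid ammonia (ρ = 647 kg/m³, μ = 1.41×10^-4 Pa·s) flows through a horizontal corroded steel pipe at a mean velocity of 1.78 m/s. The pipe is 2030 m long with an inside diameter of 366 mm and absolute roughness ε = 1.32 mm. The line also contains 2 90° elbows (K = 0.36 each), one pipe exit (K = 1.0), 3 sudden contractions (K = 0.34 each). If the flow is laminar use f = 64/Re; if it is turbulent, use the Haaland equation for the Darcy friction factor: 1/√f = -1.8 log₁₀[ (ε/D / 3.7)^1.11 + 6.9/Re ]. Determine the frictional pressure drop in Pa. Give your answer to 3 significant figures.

ΔP ≈ 160000 Pa

Reynolds number Re = ρVD/μ = 647 · 1.78 · 0.366 / 0.000141 = 2.989e+06.
Re > 4000 → turbulent. Relative roughness ε/D = 0.00132/0.366 = 0.00361. Haaland: 1/√f = -1.8 log₁₀[(0.00361/3.7)^1.11 + 6.9/2.989e+06] = -1.8 log₁₀[0.000455 + 2.31e-06] = 6.012, so f = 0.02766.
Total minor-loss coefficient ΣK = 2·0.36 + 1·1 + 3·0.34 = 2.74.
ΔP = [f·L/D + ΣK]·(ρV²/2) = [0.02766·2030/0.366 + 2.74]·(647·1.78²/2) = [153.4 + 2.74]·1025 = 1.601e+05 Pa.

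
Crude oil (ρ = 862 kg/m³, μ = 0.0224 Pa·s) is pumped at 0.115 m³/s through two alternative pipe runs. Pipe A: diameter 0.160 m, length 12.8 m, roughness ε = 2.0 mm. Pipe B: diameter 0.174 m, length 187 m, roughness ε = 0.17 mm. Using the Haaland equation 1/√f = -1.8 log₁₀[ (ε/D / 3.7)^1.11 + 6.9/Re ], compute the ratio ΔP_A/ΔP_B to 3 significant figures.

Pipe A: V = Q/A = 0.115/0.02011 = 5.72 m/s; Re = 3.522e+04; ε/D = 0.0125; Haaland → f = 0.04239; ΔP_A = f(L/D)(ρV²/2) = 4.781e+04 Pa.
Pipe B: V = Q/A = 0.115/0.02378 = 4.836 m/s; Re = 3.238e+04; ε/D = 0.000977; Haaland → f = 0.02526; ΔP_B = f(L/D)(ρV²/2) = 2.737e+05 Pa.
ΔP_A/ΔP_B = 4.781e+04/2.737e+05 = 0.175.

ΔP_A/ΔP_B ≈ 0.175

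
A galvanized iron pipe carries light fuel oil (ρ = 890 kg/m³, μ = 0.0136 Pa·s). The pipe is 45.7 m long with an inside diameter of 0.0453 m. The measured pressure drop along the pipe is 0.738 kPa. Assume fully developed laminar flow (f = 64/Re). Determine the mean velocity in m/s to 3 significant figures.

V ≈ 0.0761 m/s

For laminar flow, f = 64/Re with Re = ρVD/μ, so Darcy-Weisbach reduces to ΔP = 32μLV/D². Solving for V: V = ΔP·D²/(32μL) = 738·(0.0453)²/(32·0.0136·45.7) = 0.07615 m/s.
Check: Re = ρVD/μ = 890·0.07615·0.0453/0.0136 = 225.7 < 2300, so the laminar assumption holds.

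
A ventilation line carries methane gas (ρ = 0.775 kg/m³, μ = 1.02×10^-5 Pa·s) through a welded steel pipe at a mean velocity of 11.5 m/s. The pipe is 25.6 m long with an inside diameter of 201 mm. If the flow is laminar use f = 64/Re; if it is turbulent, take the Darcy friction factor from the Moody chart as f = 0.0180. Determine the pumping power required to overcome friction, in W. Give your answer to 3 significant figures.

P ≈ 42.9 W

Reynolds number Re = ρVD/μ = 0.775 · 11.5 · 0.201 / 1.02e-05 = 1.756e+05.
Re > 4000 → turbulent; use the Moody-chart value f = 0.0180.
Darcy-Weisbach: ΔP = f(L/D)(ρV²/2) = 0.018·(25.6/0.201)·(0.775·11.5²/2) = 0.018·127.4·51.25 = 117.5 Pa.
Q = V·A = 11.5·0.03173 = 0.3649 m³/s.
Pumping power P = QΔP = 0.3649·117.5 = 42.87 W = 42.9 W.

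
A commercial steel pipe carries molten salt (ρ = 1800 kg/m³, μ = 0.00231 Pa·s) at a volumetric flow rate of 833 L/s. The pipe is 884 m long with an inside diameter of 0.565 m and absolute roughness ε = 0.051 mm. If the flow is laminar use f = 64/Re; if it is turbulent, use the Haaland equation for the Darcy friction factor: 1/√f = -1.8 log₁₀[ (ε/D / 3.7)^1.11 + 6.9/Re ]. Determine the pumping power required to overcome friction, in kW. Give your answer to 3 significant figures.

P ≈ 166 kW

Q = 833 L/s = 833/1000 = 0.833 m³/s.
Cross-sectional area A = πD²/4 = π(0.565)²/4 = 0.2507 m²; mean velocity V = Q/A = 0.833/0.2507 = 3.322 m/s.
Reynolds number Re = ρVD/μ = 1800 · 3.322 · 0.565 / 0.00231 = 1.463e+06.
Re > 4000 → turbulent. Relative roughness ε/D = 5.1e-05/0.565 = 9.03e-05. Haaland: 1/√f = -1.8 log₁₀[(9.03e-05/3.7)^1.11 + 6.9/1.463e+06] = -1.8 log₁₀[7.58e-06 + 4.72e-06] = 8.838, so f = 0.0128.
Darcy-Weisbach: ΔP = f(L/D)(ρV²/2) = 0.0128·(884/0.565)·(1800·3.322²/2) = 0.0128·1565·9935 = 1.99e+05 Pa.
Pumping power P = QΔP = 0.833·1.99e+05 = 165800 W = 166 kW.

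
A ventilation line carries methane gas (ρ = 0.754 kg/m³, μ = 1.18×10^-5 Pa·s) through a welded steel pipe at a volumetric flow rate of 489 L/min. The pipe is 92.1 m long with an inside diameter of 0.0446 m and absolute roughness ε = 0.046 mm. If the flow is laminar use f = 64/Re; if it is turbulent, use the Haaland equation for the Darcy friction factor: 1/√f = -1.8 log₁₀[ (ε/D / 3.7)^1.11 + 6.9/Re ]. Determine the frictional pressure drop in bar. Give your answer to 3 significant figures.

ΔP ≈ 0.00623 bar

Q = 489 L/min = 489/60000 = 0.00815 m³/s.
Cross-sectional area A = πD²/4 = π(0.0446)²/4 = 0.001562 m²; mean velocity V = Q/A = 0.00815/0.001562 = 5.217 m/s.
Reynolds number Re = ρVD/μ = 0.754 · 5.217 · 0.0446 / 1.18e-05 = 1.487e+04.
Re > 4000 → turbulent. Relative roughness ε/D = 4.6e-05/0.0446 = 0.00103. Haaland: 1/√f = -1.8 log₁₀[(0.00103/3.7)^1.11 + 6.9/1.487e+04] = -1.8 log₁₀[0.000113 + 0.000464] = 5.829, so f = 0.02943.
Darcy-Weisbach: ΔP = f(L/D)(ρV²/2) = 0.02943·(92.1/0.0446)·(0.754·5.217²/2) = 0.02943·2065·10.26 = 623.5 Pa.
ΔP = 623.5 Pa = 0.00623 bar.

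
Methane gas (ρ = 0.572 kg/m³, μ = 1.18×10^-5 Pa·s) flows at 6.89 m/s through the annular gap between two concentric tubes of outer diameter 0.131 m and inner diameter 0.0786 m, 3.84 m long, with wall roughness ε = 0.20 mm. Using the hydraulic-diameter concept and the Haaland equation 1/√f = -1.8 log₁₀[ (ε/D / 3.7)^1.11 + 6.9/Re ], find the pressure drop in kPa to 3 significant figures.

Hydraulic diameter D_h = 4A/P = D_o - D_i = 0.131 - 0.0786 = 0.0524 m.
Re = ρVD_h/μ = 0.572·6.89·0.0524/1.18e-05 = 1.75e+04.
ε/D_h = 0.0002/0.0524 = 0.00382; Haaland gives 1/√f = -1.8 log₁₀[0.000484+0.000394] = 5.501, so f = 0.03304.
ΔP = f(L/D_h)(ρV²/2) = 0.03304·3.84/0.0524·13.58 = 32.88 Pa.
ΔP = 0.0329 kPa.

ΔP ≈ 0.0329 kPa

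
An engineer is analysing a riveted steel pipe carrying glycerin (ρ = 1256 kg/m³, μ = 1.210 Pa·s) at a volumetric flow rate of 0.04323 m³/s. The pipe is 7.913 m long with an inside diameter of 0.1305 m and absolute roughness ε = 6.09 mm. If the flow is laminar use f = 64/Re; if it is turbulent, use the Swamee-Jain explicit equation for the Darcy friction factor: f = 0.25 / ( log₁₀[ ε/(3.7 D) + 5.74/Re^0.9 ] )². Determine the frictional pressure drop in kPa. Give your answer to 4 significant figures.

ΔP ≈ 58.15 kPa

Cross-sectional area A = πD²/4 = π(0.1305)²/4 = 0.01338 m²; mean velocity V = Q/A = 0.04323/0.01338 = 3.232 m/s.
Reynolds number Re = ρVD/μ = 1256 · 3.232 · 0.1305 / 1.21 = 437.8.
Re < 2300 → laminar flow, so f = 64/Re = 64/437.8 = 0.1462 (the turbulent correlation is not needed).
Darcy-Weisbach: ΔP = f(L/D)(ρV²/2) = 0.1462·(7.913/0.1305)·(1256·3.232²/2) = 0.1462·60.64·6560 = 5.815e+04 Pa.
ΔP = 5.815e+04 Pa = 58.15 kPa.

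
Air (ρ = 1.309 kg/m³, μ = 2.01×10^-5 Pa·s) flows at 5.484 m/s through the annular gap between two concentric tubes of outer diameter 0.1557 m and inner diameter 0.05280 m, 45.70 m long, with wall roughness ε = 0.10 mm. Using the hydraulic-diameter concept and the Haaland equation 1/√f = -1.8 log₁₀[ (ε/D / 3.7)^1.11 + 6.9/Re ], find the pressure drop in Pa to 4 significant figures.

Hydraulic diameter D_h = 4A/P = D_o - D_i = 0.1557 - 0.0528 = 0.1029 m.
Re = ρVD_h/μ = 1.309·5.484·0.1029/2.01e-05 = 3.675e+04.
ε/D_h = 0.0001/0.1029 = 0.000972; Haaland gives 1/√f = -1.8 log₁₀[0.000106+0.000188] = 6.357, so f = 0.02474.
ΔP = f(L/D_h)(ρV²/2) = 0.02474·45.7/0.1029·19.68 = 216.3 Pa.

ΔP ≈ 216.3 Pa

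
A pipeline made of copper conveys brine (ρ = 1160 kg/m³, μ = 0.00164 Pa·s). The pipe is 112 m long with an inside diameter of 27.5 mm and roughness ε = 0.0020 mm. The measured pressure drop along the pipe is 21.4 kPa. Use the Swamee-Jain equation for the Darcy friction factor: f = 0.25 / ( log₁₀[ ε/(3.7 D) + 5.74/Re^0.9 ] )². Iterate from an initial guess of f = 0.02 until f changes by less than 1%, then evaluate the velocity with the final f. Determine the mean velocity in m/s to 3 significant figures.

V ≈ 0.544 m/s

Rearranging Darcy-Weisbach: V = √(2·ΔP·D/(f·L·ρ)). With ε/D = 2e-06/0.0275 = 7.27e-05, iterate starting from f = 0.02:
  f = 0.02 → V = √(2·2.14e+04·0.0275/(0.02·112·1160)) = 0.673 m/s; Re = ρVD/μ = 1.309e+04; f → 0.02894
  f = 0.02894 → V = 0.5595 m/s; Re = 1.088e+04; f → 0.0304
  f = 0.0304 → V = 0.5459 m/s; Re = 1.062e+04; f → 0.0306
Converged (Δf/f < 1%). With the final f = 0.0306: V = √(2·2.14e+04·0.0275/(0.0306·112·1160)) = 0.5441 m/s.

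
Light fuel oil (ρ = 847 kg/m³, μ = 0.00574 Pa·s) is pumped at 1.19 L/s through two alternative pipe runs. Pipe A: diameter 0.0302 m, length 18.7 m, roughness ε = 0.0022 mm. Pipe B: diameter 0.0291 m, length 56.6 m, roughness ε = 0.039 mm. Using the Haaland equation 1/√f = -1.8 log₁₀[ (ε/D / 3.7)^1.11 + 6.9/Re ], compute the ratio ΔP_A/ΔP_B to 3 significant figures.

ΔP_A/ΔP_B ≈ 0.266

Pipe A: V = Q/A = 0.00119/0.0007163 = 1.661 m/s; Re = 7403; ε/D = 7.28e-05; Haaland → f = 0.03367; ΔP_A = f(L/D)(ρV²/2) = 2.437e+04 Pa.
Pipe B: V = Q/A = 0.00119/0.0006651 = 1.789 m/s; Re = 7683; ε/D = 0.00134; Haaland → f = 0.03478; ΔP_B = f(L/D)(ρV²/2) = 9.171e+04 Pa.
ΔP_A/ΔP_B = 2.437e+04/9.171e+04 = 0.266.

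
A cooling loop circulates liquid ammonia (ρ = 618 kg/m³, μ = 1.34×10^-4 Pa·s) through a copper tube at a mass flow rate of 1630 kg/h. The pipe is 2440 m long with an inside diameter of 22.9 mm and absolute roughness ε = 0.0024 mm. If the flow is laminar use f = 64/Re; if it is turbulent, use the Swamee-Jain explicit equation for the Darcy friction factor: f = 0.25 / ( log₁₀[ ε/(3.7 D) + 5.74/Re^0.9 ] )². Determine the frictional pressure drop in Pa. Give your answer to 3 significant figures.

ṁ = 1630 kg/h = 1630/3600 = 0.4528 kg/s.
A = πD²/4 = π(0.0229)²/4 = 0.0004119 m²; mean velocity V = ṁ/(ρA) = 0.4528/(618 · 0.0004119) = 1.779 m/s.
Reynolds number Re = ρVD/μ = 618 · 1.779 · 0.0229 / 0.000134 = 1.879e+05.
Re > 4000 → turbulent. Relative roughness ε/D = 2.4e-06/0.0229 = 0.000105. Swamee-Jain: f = 0.25/(log₁₀[0.000105/3.7 + 5.74/1.879e+05^0.9])² = 0.25/(log₁₀[2.83e-05 + 0.000103])² = 0.25/(-3.882)² = 0.01659.
Darcy-Weisbach: ΔP = f(L/D)(ρV²/2) = 0.01659·(2440/0.0229)·(618·1.779²/2) = 0.01659·1.066e+05·977.8 = 1.728e+06 Pa.

ΔP ≈ 1.73×10^6 Pa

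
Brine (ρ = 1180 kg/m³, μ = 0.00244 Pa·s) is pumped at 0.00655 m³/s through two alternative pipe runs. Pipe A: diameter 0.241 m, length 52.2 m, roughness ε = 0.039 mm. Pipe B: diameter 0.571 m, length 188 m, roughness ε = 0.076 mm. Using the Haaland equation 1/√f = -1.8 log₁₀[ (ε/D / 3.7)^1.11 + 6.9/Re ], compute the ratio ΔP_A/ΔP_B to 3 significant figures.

ΔP_A/ΔP_B ≈ 16.5

Pipe A: V = Q/A = 0.00655/0.04562 = 0.1436 m/s; Re = 1.674e+04; ε/D = 0.000162; Haaland → f = 0.02718; ΔP_A = f(L/D)(ρV²/2) = 71.61 Pa.
Pipe B: V = Q/A = 0.00655/0.2561 = 0.02558 m/s; Re = 7063; ε/D = 0.000133; Haaland → f = 0.03418; ΔP_B = f(L/D)(ρV²/2) = 4.344 Pa.
ΔP_A/ΔP_B = 71.61/4.344 = 16.5.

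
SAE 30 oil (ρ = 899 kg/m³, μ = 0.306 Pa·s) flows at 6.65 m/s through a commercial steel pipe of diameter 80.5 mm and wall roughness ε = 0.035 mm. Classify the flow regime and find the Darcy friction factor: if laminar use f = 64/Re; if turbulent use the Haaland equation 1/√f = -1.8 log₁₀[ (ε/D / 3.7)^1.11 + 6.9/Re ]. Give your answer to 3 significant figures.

Re = ρVD/μ = 899·6.65·0.0805/0.306 = 1573.
Re < 2300 → laminar, so f = 64/Re = 0.04069 (roughness is irrelevant in laminar flow).

f ≈ 0.0407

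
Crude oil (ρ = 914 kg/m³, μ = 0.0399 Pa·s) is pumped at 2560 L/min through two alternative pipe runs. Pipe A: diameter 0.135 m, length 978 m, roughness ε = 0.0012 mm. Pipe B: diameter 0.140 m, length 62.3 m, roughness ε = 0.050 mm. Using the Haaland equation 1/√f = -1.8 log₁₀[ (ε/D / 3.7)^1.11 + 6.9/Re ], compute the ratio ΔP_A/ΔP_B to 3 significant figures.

Pipe A: V = Q/A = 0.04267/0.01431 = 2.981 m/s; Re = 9218; ε/D = 8.89e-06; Haaland → f = 0.0316; ΔP_A = f(L/D)(ρV²/2) = 9.294e+05 Pa.
Pipe B: V = Q/A = 0.04267/0.01539 = 2.772 m/s; Re = 8889; ε/D = 0.000357; Haaland → f = 0.03231; ΔP_B = f(L/D)(ρV²/2) = 5.047e+04 Pa.
ΔP_A/ΔP_B = 9.294e+05/5.047e+04 = 18.4.

ΔP_A/ΔP_B ≈ 18.4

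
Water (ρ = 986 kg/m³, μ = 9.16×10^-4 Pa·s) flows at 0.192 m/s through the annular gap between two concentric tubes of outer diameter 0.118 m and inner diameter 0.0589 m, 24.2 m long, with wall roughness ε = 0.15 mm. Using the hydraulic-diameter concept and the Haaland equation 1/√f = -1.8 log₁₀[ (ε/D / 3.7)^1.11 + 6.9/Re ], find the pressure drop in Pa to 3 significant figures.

Hydraulic diameter D_h = 4A/P = D_o - D_i = 0.118 - 0.0589 = 0.0591 m.
Re = ρVD_h/μ = 986·0.192·0.0591/0.000916 = 1.221e+04.
ε/D_h = 0.00015/0.0591 = 0.00254; Haaland gives 1/√f = -1.8 log₁₀[0.000308+0.000565] = 5.506, so f = 0.03298.
ΔP = f(L/D_h)(ρV²/2) = 0.03298·24.2/0.0591·18.17 = 245.4 Pa.

ΔP ≈ 245 Pa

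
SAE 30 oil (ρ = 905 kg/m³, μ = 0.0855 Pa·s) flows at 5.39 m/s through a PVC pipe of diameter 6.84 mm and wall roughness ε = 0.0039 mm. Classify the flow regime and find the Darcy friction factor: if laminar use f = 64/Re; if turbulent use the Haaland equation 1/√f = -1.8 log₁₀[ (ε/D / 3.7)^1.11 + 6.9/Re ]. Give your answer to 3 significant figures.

Re = ρVD/μ = 905·5.39·0.00684/0.0855 = 390.2.
Re < 2300 → laminar, so f = 64/Re = 0.164 (roughness is irrelevant in laminar flow).

f ≈ 0.164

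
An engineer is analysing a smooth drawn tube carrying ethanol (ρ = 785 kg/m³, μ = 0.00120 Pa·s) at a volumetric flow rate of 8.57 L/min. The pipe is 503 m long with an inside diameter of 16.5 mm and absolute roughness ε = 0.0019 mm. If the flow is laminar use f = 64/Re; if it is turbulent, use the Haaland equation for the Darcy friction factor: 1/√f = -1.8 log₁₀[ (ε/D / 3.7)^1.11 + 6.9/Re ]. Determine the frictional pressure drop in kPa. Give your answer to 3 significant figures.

Q = 8.57 L/min = 8.57/60000 = 0.0001428 m³/s.
Cross-sectional area A = πD²/4 = π(0.0165)²/4 = 0.0002138 m²; mean velocity V = Q/A = 0.0001428/0.0002138 = 0.668 m/s.
Reynolds number Re = ρVD/μ = 785 · 0.668 · 0.0165 / 0.0012 = 7210.
Re > 4000 → turbulent. Relative roughness ε/D = 1.9e-06/0.0165 = 0.000115. Haaland: 1/√f = -1.8 log₁₀[(0.000115/3.7)^1.11 + 6.9/7210] = -1.8 log₁₀[9.94e-06 + 0.000957] = 5.426, so f = 0.03396.
Darcy-Weisbach: ΔP = f(L/D)(ρV²/2) = 0.03396·(503/0.0165)·(785·0.668²/2) = 0.03396·3.048e+04·175.1 = 1.813e+05 Pa.
ΔP = 1.813e+05 Pa = 181 kPa.

ΔP ≈ 181 kPa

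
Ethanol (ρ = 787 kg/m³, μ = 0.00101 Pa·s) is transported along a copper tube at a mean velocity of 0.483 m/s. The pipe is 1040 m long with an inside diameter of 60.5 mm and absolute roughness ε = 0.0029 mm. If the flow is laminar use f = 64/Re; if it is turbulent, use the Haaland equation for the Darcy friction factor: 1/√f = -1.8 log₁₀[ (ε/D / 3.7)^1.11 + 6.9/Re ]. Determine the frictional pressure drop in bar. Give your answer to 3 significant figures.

Reynolds number Re = ρVD/μ = 787 · 0.483 · 0.0605 / 0.00101 = 2.277e+04.
Re > 4000 → turbulent. Relative roughness ε/D = 2.9e-06/0.0605 = 4.79e-05. Haaland: 1/√f = -1.8 log₁₀[(4.79e-05/3.7)^1.11 + 6.9/2.277e+04] = -1.8 log₁₀[3.76e-06 + 0.000303] = 6.324, so f = 0.02501.
Darcy-Weisbach: ΔP = f(L/D)(ρV²/2) = 0.02501·(1040/0.0605)·(787·0.483²/2) = 0.02501·1.719e+04·91.8 = 3.946e+04 Pa.
ΔP = 3.946e+04 Pa = 0.395 bar.

ΔP ≈ 0.395 bar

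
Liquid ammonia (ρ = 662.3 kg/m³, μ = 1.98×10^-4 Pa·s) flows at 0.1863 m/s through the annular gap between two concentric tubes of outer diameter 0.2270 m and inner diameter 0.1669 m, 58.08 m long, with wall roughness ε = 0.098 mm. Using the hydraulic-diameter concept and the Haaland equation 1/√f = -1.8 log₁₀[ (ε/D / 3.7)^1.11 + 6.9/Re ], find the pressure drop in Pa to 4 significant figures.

Hydraulic diameter D_h = 4A/P = D_o - D_i = 0.227 - 0.1669 = 0.0601 m.
Re = ρVD_h/μ = 662.3·0.1863·0.0601/0.000198 = 3.745e+04.
ε/D_h = 9.8e-05/0.0601 = 0.00163; Haaland gives 1/√f = -1.8 log₁₀[0.000188+0.000184] = 6.172, so f = 0.02625.
ΔP = f(L/D_h)(ρV²/2) = 0.02625·58.08/0.0601·11.49 = 291.6 Pa.

ΔP ≈ 291.6 Pa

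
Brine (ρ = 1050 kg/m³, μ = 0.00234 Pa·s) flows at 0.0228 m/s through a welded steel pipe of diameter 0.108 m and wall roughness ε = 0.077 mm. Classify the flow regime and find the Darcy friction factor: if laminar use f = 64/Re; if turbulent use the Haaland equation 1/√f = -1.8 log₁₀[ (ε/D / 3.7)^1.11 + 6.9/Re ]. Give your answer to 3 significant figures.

f ≈ 0.0579

Re = ρVD/μ = 1050·0.0228·0.108/0.00234 = 1105.
Re < 2300 → laminar, so f = 64/Re = 0.05792 (roughness is irrelevant in laminar flow).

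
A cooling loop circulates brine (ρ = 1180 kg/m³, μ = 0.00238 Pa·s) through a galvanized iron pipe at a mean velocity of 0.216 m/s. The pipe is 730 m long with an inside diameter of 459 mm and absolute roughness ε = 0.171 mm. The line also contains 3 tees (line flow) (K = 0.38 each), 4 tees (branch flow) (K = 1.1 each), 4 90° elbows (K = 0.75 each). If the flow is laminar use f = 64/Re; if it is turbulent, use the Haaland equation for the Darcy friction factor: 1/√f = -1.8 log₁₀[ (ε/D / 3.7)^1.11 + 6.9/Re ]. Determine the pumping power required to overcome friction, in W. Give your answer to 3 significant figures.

Reynolds number Re = ρVD/μ = 1180 · 0.216 · 0.459 / 0.00238 = 4.916e+04.
Re > 4000 → turbulent. Relative roughness ε/D = 0.000171/0.459 = 0.000373. Haaland: 1/√f = -1.8 log₁₀[(0.000373/3.7)^1.11 + 6.9/4.916e+04] = -1.8 log₁₀[3.66e-05 + 0.00014] = 6.754, so f = 0.02192.
Total minor-loss coefficient ΣK = 3·0.38 + 4·1.1 + 4·0.75 = 8.54.
ΔP = [f·L/D + ΣK]·(ρV²/2) = [0.02192·730/0.459 + 8.54]·(1180·0.216²/2) = [34.87 + 8.54]·27.53 = 1195 Pa.
Q = V·A = 0.216·0.1655 = 0.03574 m³/s.
Pumping power P = QΔP = 0.03574·1195 = 42.71 W = 42.7 W.

P ≈ 42.7 W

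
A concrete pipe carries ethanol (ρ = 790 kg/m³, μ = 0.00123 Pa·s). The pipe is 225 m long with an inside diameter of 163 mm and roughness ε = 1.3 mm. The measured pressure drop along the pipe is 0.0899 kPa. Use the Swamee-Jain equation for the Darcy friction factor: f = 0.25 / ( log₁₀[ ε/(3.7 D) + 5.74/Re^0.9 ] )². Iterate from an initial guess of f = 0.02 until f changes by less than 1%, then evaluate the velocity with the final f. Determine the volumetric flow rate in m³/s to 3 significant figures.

Rearranging Darcy-Weisbach: V = √(2·ΔP·D/(f·L·ρ)). With ε/D = 0.0013/0.163 = 0.00798, iterate starting from f = 0.02:
  f = 0.02 → V = √(2·89.9·0.163/(0.02·225·790)) = 0.0908 m/s; Re = ρVD/μ = 9506; f → 0.04213
  f = 0.04213 → V = 0.06256 m/s; Re = 6549; f → 0.04451
  f = 0.04451 → V = 0.06086 m/s; Re = 6372; f → 0.04471
Converged (Δf/f < 1%). With the final f = 0.04471: V = √(2·89.9·0.163/(0.04471·225·790)) = 0.06073 m/s.
Q = V·A = 0.06073·(π/4·0.163²) = 0.001267 m³/s = 0.00127 m³/s.

Q ≈ 0.00127 m³/s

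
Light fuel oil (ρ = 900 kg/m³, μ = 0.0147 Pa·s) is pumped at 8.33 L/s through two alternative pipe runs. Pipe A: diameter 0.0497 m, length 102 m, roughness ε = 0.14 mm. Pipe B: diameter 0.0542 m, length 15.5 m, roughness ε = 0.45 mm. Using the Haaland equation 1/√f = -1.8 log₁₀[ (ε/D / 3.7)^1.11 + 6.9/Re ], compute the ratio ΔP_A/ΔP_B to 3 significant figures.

Pipe A: V = Q/A = 0.00833/0.00194 = 4.294 m/s; Re = 1.307e+04; ε/D = 0.00282; Haaland → f = 0.03299; ΔP_A = f(L/D)(ρV²/2) = 5.617e+05 Pa.
Pipe B: V = Q/A = 0.00833/0.002307 = 3.61 m/s; Re = 1.198e+04; ε/D = 0.0083; Haaland → f = 0.04041; ΔP_B = f(L/D)(ρV²/2) = 6.778e+04 Pa.
ΔP_A/ΔP_B = 5.617e+05/6.778e+04 = 8.29.

ΔP_A/ΔP_B ≈ 8.29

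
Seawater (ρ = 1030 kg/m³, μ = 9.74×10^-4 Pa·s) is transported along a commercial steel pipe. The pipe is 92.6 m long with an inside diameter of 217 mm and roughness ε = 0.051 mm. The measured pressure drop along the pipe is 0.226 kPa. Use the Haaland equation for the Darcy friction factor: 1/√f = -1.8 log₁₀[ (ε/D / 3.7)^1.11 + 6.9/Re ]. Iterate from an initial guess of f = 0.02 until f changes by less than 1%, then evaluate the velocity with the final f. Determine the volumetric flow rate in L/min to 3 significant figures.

Rearranging Darcy-Weisbach: V = √(2·ΔP·D/(f·L·ρ)). With ε/D = 5.1e-05/0.217 = 0.000235, iterate starting from f = 0.02:
  f = 0.02 → V = √(2·226·0.217/(0.02·92.6·1030)) = 0.2268 m/s; Re = ρVD/μ = 5.204e+04; f → 0.02125
  f = 0.02125 → V = 0.22 m/s; Re = 5.048e+04; f → 0.02138
Converged (Δf/f < 1%). With the final f = 0.02138: V = √(2·226·0.217/(0.02138·92.6·1030)) = 0.2193 m/s.
Q = V·A = 0.2193·(π/4·0.217²) = 0.008111 m³/s = 487 L/min.

Q ≈ 487 L/min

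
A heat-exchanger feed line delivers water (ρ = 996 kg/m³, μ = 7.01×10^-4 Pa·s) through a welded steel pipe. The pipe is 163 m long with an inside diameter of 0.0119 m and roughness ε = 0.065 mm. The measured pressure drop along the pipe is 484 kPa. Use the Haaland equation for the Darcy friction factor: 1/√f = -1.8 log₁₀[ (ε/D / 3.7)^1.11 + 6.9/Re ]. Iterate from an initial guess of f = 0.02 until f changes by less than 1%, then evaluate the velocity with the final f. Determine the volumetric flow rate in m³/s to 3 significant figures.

Rearranging Darcy-Weisbach: V = √(2·ΔP·D/(f·L·ρ)). With ε/D = 6.5e-05/0.0119 = 0.00546, iterate starting from f = 0.02:
  f = 0.02 → V = √(2·4.84e+05·0.0119/(0.02·163·996)) = 1.884 m/s; Re = ρVD/μ = 3.185e+04; f → 0.03366
  f = 0.03366 → V = 1.452 m/s; Re = 2.455e+04; f → 0.03431
  f = 0.03431 → V = 1.438 m/s; Re = 2.431e+04; f → 0.03434
Converged (Δf/f < 1%). With the final f = 0.03434: V = √(2·4.84e+05·0.0119/(0.03434·163·996)) = 1.437 m/s.
Q = V·A = 1.437·(π/4·0.0119²) = 0.0001599 m³/s = 1.60×10^-4 m³/s.

Q ≈ 1.60×10^-4 m³/s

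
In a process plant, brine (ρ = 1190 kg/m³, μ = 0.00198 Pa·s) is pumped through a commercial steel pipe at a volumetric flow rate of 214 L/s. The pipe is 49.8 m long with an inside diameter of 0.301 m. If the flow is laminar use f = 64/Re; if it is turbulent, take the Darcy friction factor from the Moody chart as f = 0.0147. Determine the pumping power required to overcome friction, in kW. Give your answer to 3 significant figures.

Q = 214 L/s = 214/1000 = 0.214 m³/s.
Cross-sectional area A = πD²/4 = π(0.301)²/4 = 0.07116 m²; mean velocity V = Q/A = 0.214/0.07116 = 3.007 m/s.
Reynolds number Re = ρVD/μ = 1190 · 3.007 · 0.301 / 0.00198 = 5.441e+05.
Re > 4000 → turbulent; use the Moody-chart value f = 0.0147.
Darcy-Weisbach: ΔP = f(L/D)(ρV²/2) = 0.0147·(49.8/0.301)·(1190·3.007²/2) = 0.0147·165.4·5381 = 1.309e+04 Pa.
Pumping power P = QΔP = 0.214·1.309e+04 = 2801 W = 2.80 kW.

P ≈ 2.80 kW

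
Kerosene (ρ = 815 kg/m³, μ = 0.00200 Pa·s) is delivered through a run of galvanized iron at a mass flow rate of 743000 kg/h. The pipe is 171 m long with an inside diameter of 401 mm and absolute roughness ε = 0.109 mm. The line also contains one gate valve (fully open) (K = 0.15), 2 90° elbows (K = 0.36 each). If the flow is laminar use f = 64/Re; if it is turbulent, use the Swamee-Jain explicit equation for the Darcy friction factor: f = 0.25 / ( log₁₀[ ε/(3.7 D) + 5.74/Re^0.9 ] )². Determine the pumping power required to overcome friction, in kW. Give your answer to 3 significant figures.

ṁ = 743000 kg/h = 743000/3600 = 206.4 kg/s.
A = πD²/4 = π(0.401)²/4 = 0.1263 m²; mean velocity V = ṁ/(ρA) = 206.4/(815 · 0.1263) = 2.005 m/s.
Reynolds number Re = ρVD/μ = 815 · 2.005 · 0.401 / 0.002 = 3.277e+05.
Re > 4000 → turbulent. Relative roughness ε/D = 0.000109/0.401 = 0.000272. Swamee-Jain: f = 0.25/(log₁₀[0.000272/3.7 + 5.74/3.277e+05^0.9])² = 0.25/(log₁₀[7.35e-05 + 6.24e-05])² = 0.25/(-3.867)² = 0.01672.
Total minor-loss coefficient ΣK = 1·0.15 + 2·0.36 = 0.87.
ΔP = [f·L/D + ΣK]·(ρV²/2) = [0.01672·171/0.401 + 0.87]·(815·2.005²/2) = [7.129 + 0.87]·1638 = 1.311e+04 Pa.
Q = ṁ/ρ = 206.4/815 = 0.2532 m³/s.
Pumping power P = QΔP = 0.2532·1.311e+04 = 3319 W = 3.32 kW.

P ≈ 3.32 kW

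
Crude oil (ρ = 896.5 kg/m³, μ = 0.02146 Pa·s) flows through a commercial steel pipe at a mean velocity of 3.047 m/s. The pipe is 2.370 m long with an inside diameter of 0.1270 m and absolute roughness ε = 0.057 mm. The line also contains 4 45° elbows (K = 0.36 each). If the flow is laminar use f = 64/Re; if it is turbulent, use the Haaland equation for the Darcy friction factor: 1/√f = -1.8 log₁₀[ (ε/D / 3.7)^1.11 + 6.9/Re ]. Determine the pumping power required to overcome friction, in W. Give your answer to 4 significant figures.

P ≈ 314.9 W

Reynolds number Re = ρVD/μ = 896.5 · 3.047 · 0.127 / 0.0215 = 1.617e+04.
Re > 4000 → turbulent. Relative roughness ε/D = 5.7e-05/0.127 = 0.000449. Haaland: 1/√f = -1.8 log₁₀[(0.000449/3.7)^1.11 + 6.9/1.617e+04] = -1.8 log₁₀[4.5e-05 + 0.000427] = 5.987, so f = 0.0279.
Total minor-loss coefficient ΣK = 4·0.36 = 1.44.
ΔP = [f·L/D + ΣK]·(ρV²/2) = [0.0279·2.37/0.127 + 1.44]·(896.5·3.047²/2) = [0.5206 + 1.44]·4162 = 8159 Pa.
Q = V·A = 3.047·0.01267 = 0.0386 m³/s.
Pumping power P = QΔP = 0.0386·8159 = 314.94 W = 314.9 W.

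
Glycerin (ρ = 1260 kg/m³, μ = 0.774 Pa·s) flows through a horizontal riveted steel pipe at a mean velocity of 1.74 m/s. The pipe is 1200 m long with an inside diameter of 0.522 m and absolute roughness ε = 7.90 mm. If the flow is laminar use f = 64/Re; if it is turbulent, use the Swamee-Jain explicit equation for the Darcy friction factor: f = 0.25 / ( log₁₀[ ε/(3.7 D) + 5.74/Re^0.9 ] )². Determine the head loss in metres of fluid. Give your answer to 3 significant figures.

h_f ≈ 15.4 m

Reynolds number Re = ρVD/μ = 1260 · 1.74 · 0.522 / 0.774 = 1479.
Re < 2300 → laminar flow, so f = 64/Re = 64/1479 = 0.04328 (the turbulent correlation is not needed).
Darcy-Weisbach: ΔP = f(L/D)(ρV²/2) = 0.04328·(1200/0.522)·(1260·1.74²/2) = 0.04328·2299·1907 = 1.898e+05 Pa.
Head loss h_f = ΔP/(ρg) = 1.898e+05/(1260·9.81) = 15.4 m.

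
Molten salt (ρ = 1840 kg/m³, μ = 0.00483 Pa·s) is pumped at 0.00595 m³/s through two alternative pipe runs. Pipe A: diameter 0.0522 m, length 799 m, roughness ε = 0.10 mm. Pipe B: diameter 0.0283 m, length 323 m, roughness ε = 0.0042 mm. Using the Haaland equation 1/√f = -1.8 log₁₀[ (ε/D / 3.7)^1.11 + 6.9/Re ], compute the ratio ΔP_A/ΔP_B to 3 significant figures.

Pipe A: V = Q/A = 0.00595/0.00214 = 2.78 m/s; Re = 5.529e+04; ε/D = 0.00192; Haaland → f = 0.02584; ΔP_A = f(L/D)(ρV²/2) = 2.813e+06 Pa.
Pipe B: V = Q/A = 0.00595/0.000629 = 9.459 m/s; Re = 1.02e+05; ε/D = 0.000148; Haaland → f = 0.01843; ΔP_B = f(L/D)(ρV²/2) = 1.731e+07 Pa.
ΔP_A/ΔP_B = 2.813e+06/1.731e+07 = 0.162.

ΔP_A/ΔP_B ≈ 0.162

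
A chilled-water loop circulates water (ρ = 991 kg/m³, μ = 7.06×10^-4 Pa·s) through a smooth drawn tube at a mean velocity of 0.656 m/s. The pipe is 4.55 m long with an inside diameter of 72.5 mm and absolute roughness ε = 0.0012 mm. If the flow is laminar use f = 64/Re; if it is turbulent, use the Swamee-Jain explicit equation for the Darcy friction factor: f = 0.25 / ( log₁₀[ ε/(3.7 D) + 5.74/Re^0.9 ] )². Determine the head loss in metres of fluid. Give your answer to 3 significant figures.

Reynolds number Re = ρVD/μ = 991 · 0.656 · 0.0725 / 0.000706 = 6.676e+04.
Re > 4000 → turbulent. Relative roughness ε/D = 1.2e-06/0.0725 = 1.66e-05. Swamee-Jain: f = 0.25/(log₁₀[1.66e-05/3.7 + 5.74/6.676e+04^0.9])² = 0.25/(log₁₀[4.47e-06 + 0.000261])² = 0.25/(-3.576)² = 0.01955.
Darcy-Weisbach: ΔP = f(L/D)(ρV²/2) = 0.01955·(4.55/0.0725)·(991·0.656²/2) = 0.01955·62.76·213.2 = 261.7 Pa.
Head loss h_f = ΔP/(ρg) = 261.7/(991·9.81) = 0.0269 m.

h_f ≈ 0.0269 m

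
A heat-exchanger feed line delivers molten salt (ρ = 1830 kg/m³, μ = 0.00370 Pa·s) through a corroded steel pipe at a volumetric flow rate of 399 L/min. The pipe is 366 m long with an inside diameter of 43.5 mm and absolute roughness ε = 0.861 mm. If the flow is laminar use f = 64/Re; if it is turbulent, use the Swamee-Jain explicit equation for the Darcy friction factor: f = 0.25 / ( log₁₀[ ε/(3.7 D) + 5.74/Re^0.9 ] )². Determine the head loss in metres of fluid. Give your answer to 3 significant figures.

Q = 399 L/min = 399/60000 = 0.00665 m³/s.
Cross-sectional area A = πD²/4 = π(0.0435)²/4 = 0.001486 m²; mean velocity V = Q/A = 0.00665/0.001486 = 4.475 m/s.
Reynolds number Re = ρVD/μ = 1830 · 4.475 · 0.0435 / 0.0037 = 9.627e+04.
Re > 4000 → turbulent. Relative roughness ε/D = 0.000861/0.0435 = 0.0198. Swamee-Jain: f = 0.25/(log₁₀[0.0198/3.7 + 5.74/9.627e+04^0.9])² = 0.25/(log₁₀[0.00535 + 0.000188])² = 0.25/(-2.257)² = 0.04909.
Darcy-Weisbach: ΔP = f(L/D)(ρV²/2) = 0.04909·(366/0.0435)·(1830·4.475²/2) = 0.04909·8414·1.832e+04 = 7.567e+06 Pa.
Head loss h_f = ΔP/(ρg) = 7.567e+06/(1830·9.81) = 421 m.

h_f ≈ 421 m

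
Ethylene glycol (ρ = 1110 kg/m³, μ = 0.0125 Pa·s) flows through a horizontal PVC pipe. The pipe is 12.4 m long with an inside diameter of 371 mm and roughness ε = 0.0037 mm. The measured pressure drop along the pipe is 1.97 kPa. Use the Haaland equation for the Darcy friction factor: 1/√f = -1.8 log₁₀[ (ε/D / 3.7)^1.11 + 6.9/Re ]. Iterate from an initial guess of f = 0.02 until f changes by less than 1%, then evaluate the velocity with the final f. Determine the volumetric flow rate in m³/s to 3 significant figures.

Rearranging Darcy-Weisbach: V = √(2·ΔP·D/(f·L·ρ)). With ε/D = 3.7e-06/0.371 = 9.97e-06, iterate starting from f = 0.02:
  f = 0.02 → V = √(2·1970·0.371/(0.02·12.4·1110)) = 2.304 m/s; Re = ρVD/μ = 7.592e+04; f → 0.01893
  f = 0.01893 → V = 2.369 m/s; Re = 7.804e+04; f → 0.01881
Converged (Δf/f < 1%). With the final f = 0.01881: V = √(2·1970·0.371/(0.01881·12.4·1110)) = 2.376 m/s.
Q = V·A = 2.376·(π/4·0.371²) = 0.2568 m³/s = 0.257 m³/s.

Q ≈ 0.257 m³/s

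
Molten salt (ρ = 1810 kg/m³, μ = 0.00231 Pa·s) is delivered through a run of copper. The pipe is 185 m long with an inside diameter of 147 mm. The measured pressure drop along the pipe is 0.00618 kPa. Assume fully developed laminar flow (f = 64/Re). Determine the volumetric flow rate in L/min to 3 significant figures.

Q ≈ 9.94 L/min

For laminar flow, f = 64/Re with Re = ρVD/μ, so Darcy-Weisbach reduces to ΔP = 32μLV/D². Solving for V: V = ΔP·D²/(32μL) = 6.18·(0.147)²/(32·0.00231·185) = 0.009765 m/s.
Check: Re = ρVD/μ = 1810·0.009765·0.147/0.00231 = 1125 < 2300, so the laminar assumption holds.
Q = V·A = 0.009765·(π/4·0.147²) = 0.0001657 m³/s = 9.94 L/min.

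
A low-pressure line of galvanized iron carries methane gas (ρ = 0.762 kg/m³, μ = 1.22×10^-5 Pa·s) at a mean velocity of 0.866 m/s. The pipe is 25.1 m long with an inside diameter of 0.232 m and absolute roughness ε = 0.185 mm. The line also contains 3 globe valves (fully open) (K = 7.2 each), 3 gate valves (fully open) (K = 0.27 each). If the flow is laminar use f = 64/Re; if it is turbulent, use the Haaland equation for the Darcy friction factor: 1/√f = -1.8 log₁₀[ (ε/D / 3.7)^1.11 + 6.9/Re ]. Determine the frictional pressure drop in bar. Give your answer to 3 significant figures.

Reynolds number Re = ρVD/μ = 0.762 · 0.866 · 0.232 / 1.22e-05 = 1.255e+04.
Re > 4000 → turbulent. Relative roughness ε/D = 0.000185/0.232 = 0.000797. Haaland: 1/√f = -1.8 log₁₀[(0.000797/3.7)^1.11 + 6.9/1.255e+04] = -1.8 log₁₀[8.51e-05 + 0.00055] = 5.755, so f = 0.03019.
Total minor-loss coefficient ΣK = 3·7.2 + 3·0.27 = 22.4.
ΔP = [f·L/D + ΣK]·(ρV²/2) = [0.03019·25.1/0.232 + 22.4]·(0.762·0.866²/2) = [3.267 + 22.4]·0.2857 = 7.337 Pa.
ΔP = 7.337 Pa = 7.34×10^-5 bar.

ΔP ≈ 7.34×10^-5 bar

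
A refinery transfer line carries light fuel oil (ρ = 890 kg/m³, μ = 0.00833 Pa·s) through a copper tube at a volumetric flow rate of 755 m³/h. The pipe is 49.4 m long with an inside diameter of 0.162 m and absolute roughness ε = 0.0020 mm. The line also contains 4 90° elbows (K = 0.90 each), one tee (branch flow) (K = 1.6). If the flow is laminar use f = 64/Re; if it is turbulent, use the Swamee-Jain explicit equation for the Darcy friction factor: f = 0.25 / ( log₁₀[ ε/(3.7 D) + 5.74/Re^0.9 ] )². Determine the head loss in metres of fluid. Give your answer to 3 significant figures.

Q = 755 m³/h = 755/3600 = 0.2097 m³/s.
Cross-sectional area A = πD²/4 = π(0.162)²/4 = 0.02061 m²; mean velocity V = Q/A = 0.2097/0.02061 = 10.17 m/s.
Reynolds number Re = ρVD/μ = 890 · 10.17 · 0.162 / 0.00833 = 1.761e+05.
Re > 4000 → turbulent. Relative roughness ε/D = 2e-06/0.162 = 1.23e-05. Swamee-Jain: f = 0.25/(log₁₀[1.23e-05/3.7 + 5.74/1.761e+05^0.9])² = 0.25/(log₁₀[3.34e-06 + 0.000109])² = 0.25/(-3.949)² = 0.01603.
Total minor-loss coefficient ΣK = 4·0.9 + 1·1.6 = 5.2.
ΔP = [f·L/D + ΣK]·(ρV²/2) = [0.01603·49.4/0.162 + 5.2]·(890·10.17²/2) = [4.888 + 5.2]·4.607e+04 = 4.647e+05 Pa.
Head loss h_f = ΔP/(ρg) = 4.647e+05/(890·9.81) = 53.2 m.

h_f ≈ 53.2 m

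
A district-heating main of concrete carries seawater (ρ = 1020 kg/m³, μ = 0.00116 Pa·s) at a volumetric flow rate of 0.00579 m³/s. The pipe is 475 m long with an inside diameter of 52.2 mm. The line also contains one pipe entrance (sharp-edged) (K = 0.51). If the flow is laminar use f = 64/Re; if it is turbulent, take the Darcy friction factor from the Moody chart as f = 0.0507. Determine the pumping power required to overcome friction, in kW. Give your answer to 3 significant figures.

P ≈ 9.98 kW

Cross-sectional area A = πD²/4 = π(0.0522)²/4 = 0.00214 m²; mean velocity V = Q/A = 0.00579/0.00214 = 2.706 m/s.
Reynolds number Re = ρVD/μ = 1020 · 2.706 · 0.0522 / 0.00116 = 1.242e+05.
Re > 4000 → turbulent; use the Moody-chart value f = 0.0507.
Total minor-loss coefficient ΣK = 1·0.51 = 0.51.
ΔP = [f·L/D + ΣK]·(ρV²/2) = [0.0507·475/0.0522 + 0.51]·(1020·2.706²/2) = [461.4 + 0.51]·3733 = 1.724e+06 Pa.
Pumping power P = QΔP = 0.00579·1.724e+06 = 9983 W = 9.98 kW.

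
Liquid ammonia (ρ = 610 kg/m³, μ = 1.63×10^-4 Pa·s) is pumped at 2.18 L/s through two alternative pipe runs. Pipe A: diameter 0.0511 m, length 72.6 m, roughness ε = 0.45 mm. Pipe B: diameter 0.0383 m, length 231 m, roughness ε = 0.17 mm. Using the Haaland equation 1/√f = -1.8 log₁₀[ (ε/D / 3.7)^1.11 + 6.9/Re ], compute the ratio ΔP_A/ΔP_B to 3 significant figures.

Pipe A: V = Q/A = 0.00218/0.002051 = 1.063 m/s; Re = 2.033e+05; ε/D = 0.00881; Haaland → f = 0.0367; ΔP_A = f(L/D)(ρV²/2) = 1.797e+04 Pa.
Pipe B: V = Q/A = 0.00218/0.001152 = 1.892 m/s; Re = 2.712e+05; ε/D = 0.00444; Haaland → f = 0.02971; ΔP_B = f(L/D)(ρV²/2) = 1.957e+05 Pa.
ΔP_A/ΔP_B = 1.797e+04/1.957e+05 = 0.0918.

ΔP_A/ΔP_B ≈ 0.0918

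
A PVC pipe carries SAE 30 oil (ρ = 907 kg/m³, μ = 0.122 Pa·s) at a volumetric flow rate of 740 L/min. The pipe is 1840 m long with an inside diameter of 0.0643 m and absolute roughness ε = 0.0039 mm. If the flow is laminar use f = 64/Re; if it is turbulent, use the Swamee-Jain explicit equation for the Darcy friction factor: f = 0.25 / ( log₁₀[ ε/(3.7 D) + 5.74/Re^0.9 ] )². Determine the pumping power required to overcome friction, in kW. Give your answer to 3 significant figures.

Q = 740 L/min = 740/60000 = 0.01233 m³/s.
Cross-sectional area A = πD²/4 = π(0.0643)²/4 = 0.003247 m²; mean velocity V = Q/A = 0.01233/0.003247 = 3.798 m/s.
Reynolds number Re = ρVD/μ = 907 · 3.798 · 0.0643 / 0.122 = 1816.
Re < 2300 → laminar flow, so f = 64/Re = 64/1816 = 0.03525 (the turbulent correlation is not needed).
Darcy-Weisbach: ΔP = f(L/D)(ρV²/2) = 0.03525·(1840/0.0643)·(907·3.798²/2) = 0.03525·2.862e+04·6542 = 6.599e+06 Pa.
Pumping power P = QΔP = 0.01233·6.599e+06 = 81390 W = 81.4 kW.

P ≈ 81.4 kW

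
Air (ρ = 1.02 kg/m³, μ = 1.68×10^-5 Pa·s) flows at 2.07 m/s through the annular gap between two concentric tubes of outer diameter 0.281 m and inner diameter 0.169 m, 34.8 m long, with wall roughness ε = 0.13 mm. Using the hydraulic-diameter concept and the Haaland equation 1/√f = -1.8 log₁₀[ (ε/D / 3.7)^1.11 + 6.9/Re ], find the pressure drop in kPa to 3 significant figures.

Hydraulic diameter D_h = 4A/P = D_o - D_i = 0.281 - 0.169 = 0.112 m.
Re = ρVD_h/μ = 1.02·2.07·0.112/1.68e-05 = 1.408e+04.
ε/D_h = 0.00013/0.112 = 0.00116; Haaland gives 1/√f = -1.8 log₁₀[0.000129+0.00049] = 5.775, so f = 0.02999.
ΔP = f(L/D_h)(ρV²/2) = 0.02999·34.8/0.112·2.185 = 20.36 Pa.
ΔP = 0.0204 kPa.

ΔP ≈ 0.0204 kPa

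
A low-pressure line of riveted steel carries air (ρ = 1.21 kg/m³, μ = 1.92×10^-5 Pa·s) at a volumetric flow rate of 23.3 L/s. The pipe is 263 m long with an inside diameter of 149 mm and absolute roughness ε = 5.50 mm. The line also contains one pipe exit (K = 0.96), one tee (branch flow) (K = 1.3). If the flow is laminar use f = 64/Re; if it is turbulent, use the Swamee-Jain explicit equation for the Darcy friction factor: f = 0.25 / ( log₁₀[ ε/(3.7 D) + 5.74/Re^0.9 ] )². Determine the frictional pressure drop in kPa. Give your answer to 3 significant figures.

ΔP ≈ 0.127 kPa

Q = 23.3 L/s = 23.3/1000 = 0.0233 m³/s.
Cross-sectional area A = πD²/4 = π(0.149)²/4 = 0.01744 m²; mean velocity V = Q/A = 0.0233/0.01744 = 1.336 m/s.
Reynolds number Re = ρVD/μ = 1.21 · 1.336 · 0.149 / 1.92e-05 = 1.255e+04.
Re > 4000 → turbulent. Relative roughness ε/D = 0.0055/0.149 = 0.0369. Swamee-Jain: f = 0.25/(log₁₀[0.0369/3.7 + 5.74/1.255e+04^0.9])² = 0.25/(log₁₀[0.00998 + 0.00118])² = 0.25/(-1.953)² = 0.06557.
Total minor-loss coefficient ΣK = 1·0.96 + 1·1.3 = 2.26.
ΔP = [f·L/D + ΣK]·(ρV²/2) = [0.06557·263/0.149 + 2.26]·(1.21·1.336²/2) = [115.7 + 2.26]·1.08 = 127.5 Pa.
ΔP = 127.5 Pa = 0.127 kPa.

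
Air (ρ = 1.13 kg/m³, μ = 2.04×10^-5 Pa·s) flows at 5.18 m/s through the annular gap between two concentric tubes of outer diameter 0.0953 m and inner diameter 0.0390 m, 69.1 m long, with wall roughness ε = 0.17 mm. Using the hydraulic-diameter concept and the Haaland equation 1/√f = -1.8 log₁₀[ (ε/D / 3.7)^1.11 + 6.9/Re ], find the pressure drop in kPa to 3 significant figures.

Hydraulic diameter D_h = 4A/P = D_o - D_i = 0.0953 - 0.039 = 0.0563 m.
Re = ρVD_h/μ = 1.13·5.18·0.0563/2.04e-05 = 1.615e+04.
ε/D_h = 0.00017/0.0563 = 0.00302; Haaland gives 1/√f = -1.8 log₁₀[0.000373+0.000427] = 5.574, so f = 0.03219.
ΔP = f(L/D_h)(ρV²/2) = 0.03219·69.1/0.0563·15.16 = 598.9 Pa.
ΔP = 0.599 kPa.

ΔP ≈ 0.599 kPa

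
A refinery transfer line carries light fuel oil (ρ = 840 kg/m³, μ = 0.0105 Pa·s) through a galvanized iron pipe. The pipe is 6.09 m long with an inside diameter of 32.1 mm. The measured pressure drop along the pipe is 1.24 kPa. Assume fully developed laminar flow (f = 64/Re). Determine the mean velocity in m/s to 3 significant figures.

V ≈ 0.624 m/s

For laminar flow, f = 64/Re with Re = ρVD/μ, so Darcy-Weisbach reduces to ΔP = 32μLV/D². Solving for V: V = ΔP·D²/(32μL) = 1240·(0.0321)²/(32·0.0105·6.09) = 0.6244 m/s.
Check: Re = ρVD/μ = 840·0.6244·0.0321/0.0105 = 1604 < 2300, so the laminar assumption holds.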